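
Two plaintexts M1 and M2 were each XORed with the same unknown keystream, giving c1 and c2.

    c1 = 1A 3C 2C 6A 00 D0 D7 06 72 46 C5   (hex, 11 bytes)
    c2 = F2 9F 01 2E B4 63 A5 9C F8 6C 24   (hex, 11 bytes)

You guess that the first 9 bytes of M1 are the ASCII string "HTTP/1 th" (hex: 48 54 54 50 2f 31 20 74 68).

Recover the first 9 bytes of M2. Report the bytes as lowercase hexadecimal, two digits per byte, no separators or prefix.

First, c1 ⊕ c2 = (M1 ⊕ K) ⊕ (M2 ⊕ K) = M1 ⊕ M2, so the key drops out. Then M2 = (M1 ⊕ M2) ⊕ M1 over the first 9 bytes.
byte 0: (1a ^ f2) ^ 48 = e8 ^ 48 = a0
byte 1: (3c ^ 9f) ^ 54 = a3 ^ 54 = f7
byte 2: (2c ^ 01) ^ 54 = 2d ^ 54 = 79
byte 3: (6a ^ 2e) ^ 50 = 44 ^ 50 = 14
byte 4: (00 ^ b4) ^ 2f = b4 ^ 2f = 9b
byte 5: (d0 ^ 63) ^ 31 = b3 ^ 31 = 82
byte 6: (d7 ^ a5) ^ 20 = 72 ^ 20 = 52
byte 7: (06 ^ 9c) ^ 74 = 9a ^ 74 = ee
byte 8: (72 ^ f8) ^ 68 = 8a ^ 68 = e2

a0f779149b8252eee2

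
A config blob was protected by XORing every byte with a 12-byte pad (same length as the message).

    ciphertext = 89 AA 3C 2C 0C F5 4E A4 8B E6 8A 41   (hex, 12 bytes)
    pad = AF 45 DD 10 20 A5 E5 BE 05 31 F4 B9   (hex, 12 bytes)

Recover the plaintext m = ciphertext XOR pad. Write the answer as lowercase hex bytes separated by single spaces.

26 ef e1 3c 2c 50 ab 1a 8e d7 7e f8

byte 0: 89 XOR af = 26
byte 1: aa XOR 45 = ef
byte 2: 3c XOR dd = e1
byte 3: 2c XOR 10 = 3c
byte 4: 0c XOR 20 = 2c
byte 5: f5 XOR a5 = 50
byte 6: 4e XOR e5 = ab
byte 7: a4 XOR be = 1a
byte 8: 8b XOR 05 = 8e
byte 9: e6 XOR 31 = d7
byte 10: 8a XOR f4 = 7e
byte 11: 41 XOR b9 = f8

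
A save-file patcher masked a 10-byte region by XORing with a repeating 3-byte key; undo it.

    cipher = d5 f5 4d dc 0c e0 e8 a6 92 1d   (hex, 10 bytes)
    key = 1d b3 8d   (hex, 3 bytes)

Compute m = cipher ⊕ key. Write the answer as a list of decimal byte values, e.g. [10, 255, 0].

[200, 70, 192, 193, 191, 109, 245, 21, 31, 0]

The 3-byte key repeats, so the effective keystream is 1d b3 8d 1d b3 8d 1d b3 8d 1d.
byte 0: d5 ^ 1d = c8
byte 1: f5 ^ b3 = 46
byte 2: 4d ^ 8d = c0
byte 3: dc ^ 1d = c1
byte 4: 0c ^ b3 = bf
byte 5: e0 ^ 8d = 6d
byte 6: e8 ^ 1d = f5
byte 7: a6 ^ b3 = 15
byte 8: 92 ^ 8d = 1f
byte 9: 1d ^ 1d = 00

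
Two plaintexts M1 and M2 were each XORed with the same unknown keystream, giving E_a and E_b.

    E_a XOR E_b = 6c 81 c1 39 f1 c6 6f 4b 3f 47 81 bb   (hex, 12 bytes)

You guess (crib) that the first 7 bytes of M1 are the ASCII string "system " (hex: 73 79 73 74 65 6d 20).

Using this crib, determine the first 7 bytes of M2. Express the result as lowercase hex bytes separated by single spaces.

1f f8 b2 4d 94 ab 4f

Since E_a ⊕ E_b = M1 ⊕ M2, XORing with the guessed M1 bytes yields the corresponding M2 bytes: M2 = (E_a ⊕ E_b) ⊕ M1.
6c XOR 73 = 1f
81 XOR 79 = f8
c1 XOR 73 = b2
39 XOR 74 = 4d
f1 XOR 65 = 94
c6 XOR 6d = ab
6f XOR 20 = 4f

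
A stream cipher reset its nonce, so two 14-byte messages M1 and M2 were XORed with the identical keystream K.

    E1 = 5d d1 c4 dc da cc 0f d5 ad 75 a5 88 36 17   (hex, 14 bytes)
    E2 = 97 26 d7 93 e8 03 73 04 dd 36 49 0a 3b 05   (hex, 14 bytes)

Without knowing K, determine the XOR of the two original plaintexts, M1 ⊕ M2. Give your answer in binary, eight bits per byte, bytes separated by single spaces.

11001010 11110111 00010011 01001111 00110010 11001111 01111100 11010001 01110000 01000011 11101100 10000010 00001101 00010010

E1 ⊕ E2 = (M1 ⊕ K) ⊕ (M2 ⊕ K) = M1 ⊕ M2 — the shared key cancels under XOR.
byte 0: 01011101 XOR 10010111 = 11001010
byte 1: 11010001 XOR 00100110 = 11110111
byte 2: 11000100 XOR 11010111 = 00010011
byte 3: 11011100 XOR 10010011 = 01001111
byte 4: 11011010 XOR 11101000 = 00110010
byte 5: 11001100 XOR 00000011 = 11001111
byte 6: 00001111 XOR 01110011 = 01111100
byte 7: 11010101 XOR 00000100 = 11010001
byte 8: 10101101 XOR 11011101 = 01110000
byte 9: 01110101 XOR 00110110 = 01000011
byte 10: 10100101 XOR 01001001 = 11101100
byte 11: 10001000 XOR 00001010 = 10000010
byte 12: 00110110 XOR 00111011 = 00001101
byte 13: 00010111 XOR 00000101 = 00010010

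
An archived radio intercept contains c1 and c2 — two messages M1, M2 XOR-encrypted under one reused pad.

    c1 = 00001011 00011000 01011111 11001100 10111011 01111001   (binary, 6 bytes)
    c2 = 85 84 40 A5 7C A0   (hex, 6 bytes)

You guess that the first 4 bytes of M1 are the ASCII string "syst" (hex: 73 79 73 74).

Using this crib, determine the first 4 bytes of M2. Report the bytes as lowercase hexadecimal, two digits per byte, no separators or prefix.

fde56c1d

First, c1 ⊕ c2 = (M1 ⊕ K) ⊕ (M2 ⊕ K) = M1 ⊕ M2, so the key drops out. Then M2 = (M1 ⊕ M2) ⊕ M1 over the first 4 bytes.
byte 0: (0b XOR 85) XOR 73 = 8e XOR 73 = fd
byte 1: (18 XOR 84) XOR 79 = 9c XOR 79 = e5
byte 2: (5f XOR 40) XOR 73 = 1f XOR 73 = 6c
byte 3: (cc XOR a5) XOR 74 = 69 XOR 74 = 1d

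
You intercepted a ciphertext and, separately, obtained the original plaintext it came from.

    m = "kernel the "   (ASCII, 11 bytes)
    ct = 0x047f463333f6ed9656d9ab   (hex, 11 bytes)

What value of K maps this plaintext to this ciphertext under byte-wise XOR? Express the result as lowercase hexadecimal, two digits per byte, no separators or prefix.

Since ct = m ⊕ K, XORing both sides with m gives K = m ⊕ ct.
byte 0: 107 ⊕   4 = 111
byte 1: 101 ⊕ 127 =  26
byte 2: 114 ⊕  70 =  52
byte 3: 110 ⊕  51 =  93
byte 4: 101 ⊕  51 =  86
byte 5: 108 ⊕ 246 = 154
byte 6:  32 ⊕ 237 = 205
byte 7: 116 ⊕ 150 = 226
byte 8: 104 ⊕  86 =  62
byte 9: 101 ⊕ 217 = 188
byte 10:  32 ⊕ 171 = 139

6f1a345d569acde23ebc8b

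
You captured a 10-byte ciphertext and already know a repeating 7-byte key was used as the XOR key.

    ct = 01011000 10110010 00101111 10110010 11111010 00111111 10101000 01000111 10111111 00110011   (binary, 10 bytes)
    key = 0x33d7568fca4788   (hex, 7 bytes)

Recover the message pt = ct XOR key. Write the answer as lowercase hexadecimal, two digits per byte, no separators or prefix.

6b65793d307820746865

The 7-byte key repeats, so the effective keystream is 33 d7 56 8f ca 47 88 33 d7 56.
byte 0: 58 ^ 33 = 6b
byte 1: b2 ^ d7 = 65
byte 2: 2f ^ 56 = 79
byte 3: b2 ^ 8f = 3d
byte 4: fa ^ ca = 30
byte 5: 3f ^ 47 = 78
byte 6: a8 ^ 88 = 20
byte 7: 47 ^ 33 = 74
byte 8: bf ^ d7 = 68
byte 9: 33 ^ 56 = 65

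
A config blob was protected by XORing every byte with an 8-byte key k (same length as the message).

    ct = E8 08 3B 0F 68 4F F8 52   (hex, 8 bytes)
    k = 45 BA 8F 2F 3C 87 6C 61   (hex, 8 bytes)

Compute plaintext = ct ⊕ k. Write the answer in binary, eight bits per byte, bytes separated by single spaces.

10101101 10110010 10110100 00100000 01010100 11001000 10010100 00110011

e8 ^ 45 = ad
08 ^ ba = b2
3b ^ 8f = b4
0f ^ 2f = 20
68 ^ 3c = 54
4f ^ 87 = c8
f8 ^ 6c = 94
52 ^ 61 = 33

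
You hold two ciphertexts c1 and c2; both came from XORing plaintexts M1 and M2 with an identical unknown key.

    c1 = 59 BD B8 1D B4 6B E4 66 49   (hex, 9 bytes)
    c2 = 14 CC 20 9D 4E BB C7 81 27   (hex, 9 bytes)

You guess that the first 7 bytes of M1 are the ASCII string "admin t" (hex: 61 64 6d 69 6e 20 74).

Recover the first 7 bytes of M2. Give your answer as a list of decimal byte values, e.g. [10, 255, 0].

[44, 21, 245, 233, 148, 240, 87]

First, c1 ⊕ c2 = (M1 ⊕ K) ⊕ (M2 ⊕ K) = M1 ⊕ M2, so the key drops out. Then M2 = (M1 ⊕ M2) ⊕ M1 over the first 7 bytes.
byte 0: (59 xor 14) xor 61 = 4d xor 61 = 2c
byte 1: (bd xor cc) xor 64 = 71 xor 64 = 15
byte 2: (b8 xor 20) xor 6d = 98 xor 6d = f5
byte 3: (1d xor 9d) xor 69 = 80 xor 69 = e9
byte 4: (b4 xor 4e) xor 6e = fa xor 6e = 94
byte 5: (6b xor bb) xor 20 = d0 xor 20 = f0
byte 6: (e4 xor c7) xor 74 = 23 xor 74 = 57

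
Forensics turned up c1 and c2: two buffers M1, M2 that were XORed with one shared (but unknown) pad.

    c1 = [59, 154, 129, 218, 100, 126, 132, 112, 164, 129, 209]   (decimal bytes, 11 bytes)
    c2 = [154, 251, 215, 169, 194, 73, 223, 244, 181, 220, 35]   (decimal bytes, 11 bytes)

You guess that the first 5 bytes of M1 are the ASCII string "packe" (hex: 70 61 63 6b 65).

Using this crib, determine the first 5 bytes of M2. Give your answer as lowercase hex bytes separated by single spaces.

First, c1 ⊕ c2 = (M1 ⊕ K) ⊕ (M2 ⊕ K) = M1 ⊕ M2, so the key drops out. Then M2 = (M1 ⊕ M2) ⊕ M1 over the first 5 bytes.
byte 0: (3b ^ 9a) ^ 70 = a1 ^ 70 = d1
byte 1: (9a ^ fb) ^ 61 = 61 ^ 61 = 00
byte 2: (81 ^ d7) ^ 63 = 56 ^ 63 = 35
byte 3: (da ^ a9) ^ 6b = 73 ^ 6b = 18
byte 4: (64 ^ c2) ^ 65 = a6 ^ 65 = c3

d1 00 35 18 c3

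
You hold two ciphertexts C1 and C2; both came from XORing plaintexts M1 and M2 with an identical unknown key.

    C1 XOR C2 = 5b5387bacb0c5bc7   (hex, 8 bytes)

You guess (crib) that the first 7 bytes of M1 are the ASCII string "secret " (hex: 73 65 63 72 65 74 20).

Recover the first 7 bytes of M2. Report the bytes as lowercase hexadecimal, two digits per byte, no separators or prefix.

2836e4c8ae787b

Since C1 ⊕ C2 = M1 ⊕ M2, XORing with the guessed M1 bytes yields the corresponding M2 bytes: M2 = (C1 ⊕ C2) ⊕ M1.
byte 0: 01011011 ^ 01110011 = 00101000
byte 1: 01010011 ^ 01100101 = 00110110
byte 2: 10000111 ^ 01100011 = 11100100
byte 3: 10111010 ^ 01110010 = 11001000
byte 4: 11001011 ^ 01100101 = 10101110
byte 5: 00001100 ^ 01110100 = 01111000
byte 6: 01011011 ^ 00100000 = 01111011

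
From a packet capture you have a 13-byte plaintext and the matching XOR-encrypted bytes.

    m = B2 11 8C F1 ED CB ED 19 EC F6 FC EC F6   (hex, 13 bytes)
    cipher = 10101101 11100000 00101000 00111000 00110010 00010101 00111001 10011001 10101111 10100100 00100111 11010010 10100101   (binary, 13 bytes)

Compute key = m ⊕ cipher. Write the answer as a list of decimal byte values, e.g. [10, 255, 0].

[31, 241, 164, 201, 223, 222, 212, 128, 67, 82, 219, 62, 83]

Since cipher = m ⊕ key, XORing both sides with m gives key = m ⊕ cipher.
byte 0: b2 ⊕ ad = 1f
byte 1: 11 ⊕ e0 = f1
byte 2: 8c ⊕ 28 = a4
byte 3: f1 ⊕ 38 = c9
byte 4: ed ⊕ 32 = df
byte 5: cb ⊕ 15 = de
byte 6: ed ⊕ 39 = d4
byte 7: 19 ⊕ 99 = 80
byte 8: ec ⊕ af = 43
byte 9: f6 ⊕ a4 = 52
byte 10: fc ⊕ 27 = db
byte 11: ec ⊕ d2 = 3e
byte 12: f6 ⊕ a5 = 53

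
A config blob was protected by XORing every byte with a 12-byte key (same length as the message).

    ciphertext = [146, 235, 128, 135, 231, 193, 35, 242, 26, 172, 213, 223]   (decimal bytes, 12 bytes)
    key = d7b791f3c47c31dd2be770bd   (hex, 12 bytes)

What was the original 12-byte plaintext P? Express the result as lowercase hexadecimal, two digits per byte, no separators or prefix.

455c117423bd122f314ba562

92 xor d7 = 45
eb xor b7 = 5c
80 xor 91 = 11
87 xor f3 = 74
e7 xor c4 = 23
c1 xor 7c = bd
23 xor 31 = 12
f2 xor dd = 2f
1a xor 2b = 31
ac xor e7 = 4b
d5 xor 70 = a5
df xor bd = 62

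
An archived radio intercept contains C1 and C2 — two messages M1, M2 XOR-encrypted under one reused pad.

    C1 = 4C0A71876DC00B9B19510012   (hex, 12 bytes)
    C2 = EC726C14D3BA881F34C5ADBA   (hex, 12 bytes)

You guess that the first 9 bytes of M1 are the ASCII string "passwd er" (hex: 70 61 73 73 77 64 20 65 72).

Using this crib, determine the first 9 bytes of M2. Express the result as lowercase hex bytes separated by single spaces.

First, C1 ⊕ C2 = (M1 ⊕ K) ⊕ (M2 ⊕ K) = M1 ⊕ M2, so the key drops out. Then M2 = (M1 ⊕ M2) ⊕ M1 over the first 9 bytes.
byte 0: (4c ^ ec) ^ 70 = a0 ^ 70 = d0
byte 1: (0a ^ 72) ^ 61 = 78 ^ 61 = 19
byte 2: (71 ^ 6c) ^ 73 = 1d ^ 73 = 6e
byte 3: (87 ^ 14) ^ 73 = 93 ^ 73 = e0
byte 4: (6d ^ d3) ^ 77 = be ^ 77 = c9
byte 5: (c0 ^ ba) ^ 64 = 7a ^ 64 = 1e
byte 6: (0b ^ 88) ^ 20 = 83 ^ 20 = a3
byte 7: (9b ^ 1f) ^ 65 = 84 ^ 65 = e1
byte 8: (19 ^ 34) ^ 72 = 2d ^ 72 = 5f

d0 19 6e e0 c9 1e a3 e1 5f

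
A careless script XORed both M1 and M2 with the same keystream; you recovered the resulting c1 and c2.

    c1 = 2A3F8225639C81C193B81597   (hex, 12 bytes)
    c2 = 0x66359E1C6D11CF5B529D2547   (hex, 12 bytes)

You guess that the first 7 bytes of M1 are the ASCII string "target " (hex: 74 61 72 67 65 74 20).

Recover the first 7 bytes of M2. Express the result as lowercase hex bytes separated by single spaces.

First, c1 ⊕ c2 = (M1 ⊕ K) ⊕ (M2 ⊕ K) = M1 ⊕ M2, so the key drops out. Then M2 = (M1 ⊕ M2) ⊕ M1 over the first 7 bytes.
byte 0: (2a xor 66) xor 74 = 4c xor 74 = 38
byte 1: (3f xor 35) xor 61 = 0a xor 61 = 6b
byte 2: (82 xor 9e) xor 72 = 1c xor 72 = 6e
byte 3: (25 xor 1c) xor 67 = 39 xor 67 = 5e
byte 4: (63 xor 6d) xor 65 = 0e xor 65 = 6b
byte 5: (9c xor 11) xor 74 = 8d xor 74 = f9
byte 6: (81 xor cf) xor 20 = 4e xor 20 = 6e

38 6b 6e 5e 6b f9 6e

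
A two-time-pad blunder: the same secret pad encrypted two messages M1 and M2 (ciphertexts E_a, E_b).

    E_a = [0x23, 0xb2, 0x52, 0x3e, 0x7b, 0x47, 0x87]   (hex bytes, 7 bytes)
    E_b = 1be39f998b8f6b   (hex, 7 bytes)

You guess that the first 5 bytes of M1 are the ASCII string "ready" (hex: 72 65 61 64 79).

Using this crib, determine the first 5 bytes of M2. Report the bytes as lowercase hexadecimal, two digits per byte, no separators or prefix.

4a34acc389

First, E_a ⊕ E_b = (M1 ⊕ K) ⊕ (M2 ⊕ K) = M1 ⊕ M2, so the key drops out. Then M2 = (M1 ⊕ M2) ⊕ M1 over the first 5 bytes.
byte 0: (23 ⊕ 1b) ⊕ 72 = 38 ⊕ 72 = 4a
byte 1: (b2 ⊕ e3) ⊕ 65 = 51 ⊕ 65 = 34
byte 2: (52 ⊕ 9f) ⊕ 61 = cd ⊕ 61 = ac
byte 3: (3e ⊕ 99) ⊕ 64 = a7 ⊕ 64 = c3
byte 4: (7b ⊕ 8b) ⊕ 79 = f0 ⊕ 79 = 89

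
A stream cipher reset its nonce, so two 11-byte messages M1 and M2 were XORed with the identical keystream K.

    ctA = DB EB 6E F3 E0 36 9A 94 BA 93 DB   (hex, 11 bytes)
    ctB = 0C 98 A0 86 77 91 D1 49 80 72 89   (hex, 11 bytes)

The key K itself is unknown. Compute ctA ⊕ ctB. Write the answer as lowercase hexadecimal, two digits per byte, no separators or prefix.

ctA ⊕ ctB = (M1 ⊕ K) ⊕ (M2 ⊕ K) = M1 ⊕ M2 — the shared key cancels under XOR.
byte 0: 219 XOR  12 = 215
byte 1: 235 XOR 152 = 115
byte 2: 110 XOR 160 = 206
byte 3: 243 XOR 134 = 117
byte 4: 224 XOR 119 = 151
byte 5:  54 XOR 145 = 167
byte 6: 154 XOR 209 =  75
byte 7: 148 XOR  73 = 221
byte 8: 186 XOR 128 =  58
byte 9: 147 XOR 114 = 225
byte 10: 219 XOR 137 =  82

d773ce7597a74bdd3ae152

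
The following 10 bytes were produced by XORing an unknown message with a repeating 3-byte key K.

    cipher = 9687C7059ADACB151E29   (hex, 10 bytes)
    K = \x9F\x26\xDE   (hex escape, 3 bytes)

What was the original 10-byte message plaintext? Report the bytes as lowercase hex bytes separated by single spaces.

The 3-byte key repeats, so the effective keystream is 9f 26 de 9f 26 de 9f 26 de 9f.
byte 0: 150 xor 159 =   9
byte 1: 135 xor  38 = 161
byte 2: 199 xor 222 =  25
byte 3:   5 xor 159 = 154
byte 4: 154 xor  38 = 188
byte 5: 218 xor 222 =   4
byte 6: 203 xor 159 =  84
byte 7:  21 xor  38 =  51
byte 8:  30 xor 222 = 192
byte 9:  41 xor 159 = 182

09 a1 19 9a bc 04 54 33 c0 b6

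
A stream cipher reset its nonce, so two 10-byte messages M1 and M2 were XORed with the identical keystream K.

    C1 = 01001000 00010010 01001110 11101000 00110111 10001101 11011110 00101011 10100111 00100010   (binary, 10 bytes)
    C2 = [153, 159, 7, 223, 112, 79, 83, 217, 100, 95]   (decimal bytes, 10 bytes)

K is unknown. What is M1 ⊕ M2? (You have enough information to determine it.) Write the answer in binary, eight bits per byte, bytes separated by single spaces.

C1 ⊕ C2 = (M1 ⊕ K) ⊕ (M2 ⊕ K) = M1 ⊕ M2 — the shared key cancels under XOR.
48 xor 99 = d1
12 xor 9f = 8d
4e xor 07 = 49
e8 xor df = 37
37 xor 70 = 47
8d xor 4f = c2
de xor 53 = 8d
2b xor d9 = f2
a7 xor 64 = c3
22 xor 5f = 7d

11010001 10001101 01001001 00110111 01000111 11000010 10001101 11110010 11000011 01111101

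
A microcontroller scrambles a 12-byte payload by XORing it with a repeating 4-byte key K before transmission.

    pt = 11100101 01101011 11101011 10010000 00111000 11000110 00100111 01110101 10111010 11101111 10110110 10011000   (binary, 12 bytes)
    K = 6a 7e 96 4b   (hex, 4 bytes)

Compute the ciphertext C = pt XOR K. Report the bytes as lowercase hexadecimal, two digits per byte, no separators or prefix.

8f157ddb52b8b13ed09120d3

The 4-byte key repeats, so the effective keystream is 6a 7e 96 4b 6a 7e 96 4b 6a 7e 96 4b.
byte 0: 229 XOR 106 = 143
byte 1: 107 XOR 126 =  21
byte 2: 235 XOR 150 = 125
byte 3: 144 XOR  75 = 219
byte 4:  56 XOR 106 =  82
byte 5: 198 XOR 126 = 184
byte 6:  39 XOR 150 = 177
byte 7: 117 XOR  75 =  62
byte 8: 186 XOR 106 = 208
byte 9: 239 XOR 126 = 145
byte 10: 182 XOR 150 =  32
byte 11: 152 XOR  75 = 211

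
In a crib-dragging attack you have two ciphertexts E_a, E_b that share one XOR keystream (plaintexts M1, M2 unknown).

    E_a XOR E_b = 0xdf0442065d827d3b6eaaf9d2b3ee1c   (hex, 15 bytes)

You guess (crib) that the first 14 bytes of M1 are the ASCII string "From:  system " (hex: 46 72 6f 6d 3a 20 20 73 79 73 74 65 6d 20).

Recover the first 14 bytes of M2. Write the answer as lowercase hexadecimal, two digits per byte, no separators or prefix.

Since E_a ⊕ E_b = M1 ⊕ M2, XORing with the guessed M1 bytes yields the corresponding M2 bytes: M2 = (E_a ⊕ E_b) ⊕ M1.
byte 0: df ^ 46 = 99
byte 1: 04 ^ 72 = 76
byte 2: 42 ^ 6f = 2d
byte 3: 06 ^ 6d = 6b
byte 4: 5d ^ 3a = 67
byte 5: 82 ^ 20 = a2
byte 6: 7d ^ 20 = 5d
byte 7: 3b ^ 73 = 48
byte 8: 6e ^ 79 = 17
byte 9: aa ^ 73 = d9
byte 10: f9 ^ 74 = 8d
byte 11: d2 ^ 65 = b7
byte 12: b3 ^ 6d = de
byte 13: ee ^ 20 = ce

99762d6b67a25d4817d98db7dece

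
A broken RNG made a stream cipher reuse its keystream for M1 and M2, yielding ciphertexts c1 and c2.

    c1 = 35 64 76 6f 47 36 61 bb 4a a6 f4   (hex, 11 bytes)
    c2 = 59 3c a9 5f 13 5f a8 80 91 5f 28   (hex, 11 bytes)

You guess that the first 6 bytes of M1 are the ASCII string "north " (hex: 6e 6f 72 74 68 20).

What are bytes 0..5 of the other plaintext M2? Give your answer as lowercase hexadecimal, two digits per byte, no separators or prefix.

First, c1 ⊕ c2 = (M1 ⊕ K) ⊕ (M2 ⊕ K) = M1 ⊕ M2, so the key drops out. Then M2 = (M1 ⊕ M2) ⊕ M1 over the first 6 bytes.
byte 0: (35 XOR 59) XOR 6e = 6c XOR 6e = 02
byte 1: (64 XOR 3c) XOR 6f = 58 XOR 6f = 37
byte 2: (76 XOR a9) XOR 72 = df XOR 72 = ad
byte 3: (6f XOR 5f) XOR 74 = 30 XOR 74 = 44
byte 4: (47 XOR 13) XOR 68 = 54 XOR 68 = 3c
byte 5: (36 XOR 5f) XOR 20 = 69 XOR 20 = 49

0237ad443c49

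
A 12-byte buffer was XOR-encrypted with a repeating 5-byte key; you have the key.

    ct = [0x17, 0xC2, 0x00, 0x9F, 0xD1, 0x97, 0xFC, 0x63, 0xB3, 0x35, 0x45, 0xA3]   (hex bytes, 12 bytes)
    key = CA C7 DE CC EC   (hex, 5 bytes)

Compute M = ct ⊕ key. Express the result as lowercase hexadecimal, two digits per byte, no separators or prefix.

The 5-byte key repeats, so the effective keystream is ca c7 de cc ec ca c7 de cc ec ca c7.
byte 0: 17 ^ ca = dd
byte 1: c2 ^ c7 = 05
byte 2: 00 ^ de = de
byte 3: 9f ^ cc = 53
byte 4: d1 ^ ec = 3d
byte 5: 97 ^ ca = 5d
byte 6: fc ^ c7 = 3b
byte 7: 63 ^ de = bd
byte 8: b3 ^ cc = 7f
byte 9: 35 ^ ec = d9
byte 10: 45 ^ ca = 8f
byte 11: a3 ^ c7 = 64

dd05de533d5d3bbd7fd98f64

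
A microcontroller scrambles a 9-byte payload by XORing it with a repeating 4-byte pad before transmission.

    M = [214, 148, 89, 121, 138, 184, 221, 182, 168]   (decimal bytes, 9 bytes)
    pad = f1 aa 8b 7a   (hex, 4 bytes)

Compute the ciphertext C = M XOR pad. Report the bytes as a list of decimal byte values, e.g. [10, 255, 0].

[39, 62, 210, 3, 123, 18, 86, 204, 89]

The 4-byte key repeats, so the effective keystream is f1 aa 8b 7a f1 aa 8b 7a f1.
byte 0: d6 ^ f1 = 27
byte 1: 94 ^ aa = 3e
byte 2: 59 ^ 8b = d2
byte 3: 79 ^ 7a = 03
byte 4: 8a ^ f1 = 7b
byte 5: b8 ^ aa = 12
byte 6: dd ^ 8b = 56
byte 7: b6 ^ 7a = cc
byte 8: a8 ^ f1 = 59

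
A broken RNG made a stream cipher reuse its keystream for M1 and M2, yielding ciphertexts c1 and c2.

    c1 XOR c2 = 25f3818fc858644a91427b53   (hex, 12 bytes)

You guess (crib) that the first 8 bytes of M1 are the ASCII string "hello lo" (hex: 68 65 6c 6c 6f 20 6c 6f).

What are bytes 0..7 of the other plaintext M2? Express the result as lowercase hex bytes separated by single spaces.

4d 96 ed e3 a7 78 08 25

Since c1 ⊕ c2 = M1 ⊕ M2, XORing with the guessed M1 bytes yields the corresponding M2 bytes: M2 = (c1 ⊕ c2) ⊕ M1.
byte 0:  37 ^ 104 =  77
byte 1: 243 ^ 101 = 150
byte 2: 129 ^ 108 = 237
byte 3: 143 ^ 108 = 227
byte 4: 200 ^ 111 = 167
byte 5:  88 ^  32 = 120
byte 6: 100 ^ 108 =   8
byte 7:  74 ^ 111 =  37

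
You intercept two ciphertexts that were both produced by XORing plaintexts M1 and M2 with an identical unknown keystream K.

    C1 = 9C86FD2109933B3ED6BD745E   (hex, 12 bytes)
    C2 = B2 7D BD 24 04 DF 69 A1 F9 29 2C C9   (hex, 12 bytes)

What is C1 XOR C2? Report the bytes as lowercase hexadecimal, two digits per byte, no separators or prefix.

2efb40050d4c529f2f945897

C1 ⊕ C2 = (M1 ⊕ K) ⊕ (M2 ⊕ K) = M1 ⊕ M2 — the shared key cancels under XOR.
byte 0: 9c ⊕ b2 = 2e
byte 1: 86 ⊕ 7d = fb
byte 2: fd ⊕ bd = 40
byte 3: 21 ⊕ 24 = 05
byte 4: 09 ⊕ 04 = 0d
byte 5: 93 ⊕ df = 4c
byte 6: 3b ⊕ 69 = 52
byte 7: 3e ⊕ a1 = 9f
byte 8: d6 ⊕ f9 = 2f
byte 9: bd ⊕ 29 = 94
byte 10: 74 ⊕ 2c = 58
byte 11: 5e ⊕ c9 = 97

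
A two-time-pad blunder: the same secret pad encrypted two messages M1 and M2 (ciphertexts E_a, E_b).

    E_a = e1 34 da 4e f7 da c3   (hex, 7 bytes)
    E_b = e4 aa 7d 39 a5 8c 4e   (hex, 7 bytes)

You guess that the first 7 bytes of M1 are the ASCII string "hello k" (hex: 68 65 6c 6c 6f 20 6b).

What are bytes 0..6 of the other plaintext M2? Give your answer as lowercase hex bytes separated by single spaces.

6d fb cb 1b 3d 76 e6

First, E_a ⊕ E_b = (M1 ⊕ K) ⊕ (M2 ⊕ K) = M1 ⊕ M2, so the key drops out. Then M2 = (M1 ⊕ M2) ⊕ M1 over the first 7 bytes.
byte 0: (e1 ^ e4) ^ 68 = 05 ^ 68 = 6d
byte 1: (34 ^ aa) ^ 65 = 9e ^ 65 = fb
byte 2: (da ^ 7d) ^ 6c = a7 ^ 6c = cb
byte 3: (4e ^ 39) ^ 6c = 77 ^ 6c = 1b
byte 4: (f7 ^ a5) ^ 6f = 52 ^ 6f = 3d
byte 5: (da ^ 8c) ^ 20 = 56 ^ 20 = 76
byte 6: (c3 ^ 4e) ^ 6b = 8d ^ 6b = e6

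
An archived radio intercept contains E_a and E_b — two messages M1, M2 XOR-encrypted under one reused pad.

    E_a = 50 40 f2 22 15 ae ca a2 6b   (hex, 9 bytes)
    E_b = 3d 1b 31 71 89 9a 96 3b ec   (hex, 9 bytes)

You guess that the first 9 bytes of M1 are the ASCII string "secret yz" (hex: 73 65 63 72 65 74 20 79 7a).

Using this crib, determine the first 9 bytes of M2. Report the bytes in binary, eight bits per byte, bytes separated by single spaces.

00011110 00111110 10100000 00100001 11111001 01000000 01111100 11100000 11111101

First, E_a ⊕ E_b = (M1 ⊕ K) ⊕ (M2 ⊕ K) = M1 ⊕ M2, so the key drops out. Then M2 = (M1 ⊕ M2) ⊕ M1 over the first 9 bytes.
byte 0: (50 xor 3d) xor 73 = 6d xor 73 = 1e
byte 1: (40 xor 1b) xor 65 = 5b xor 65 = 3e
byte 2: (f2 xor 31) xor 63 = c3 xor 63 = a0
byte 3: (22 xor 71) xor 72 = 53 xor 72 = 21
byte 4: (15 xor 89) xor 65 = 9c xor 65 = f9
byte 5: (ae xor 9a) xor 74 = 34 xor 74 = 40
byte 6: (ca xor 96) xor 20 = 5c xor 20 = 7c
byte 7: (a2 xor 3b) xor 79 = 99 xor 79 = e0
byte 8: (6b xor ec) xor 7a = 87 xor 7a = fd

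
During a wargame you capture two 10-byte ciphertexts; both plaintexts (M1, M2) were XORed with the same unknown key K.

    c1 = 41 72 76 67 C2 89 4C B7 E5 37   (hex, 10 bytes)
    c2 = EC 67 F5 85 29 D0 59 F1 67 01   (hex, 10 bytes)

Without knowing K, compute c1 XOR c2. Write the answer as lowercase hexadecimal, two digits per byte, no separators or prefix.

ad1583e2eb5915468236

c1 ⊕ c2 = (M1 ⊕ K) ⊕ (M2 ⊕ K) = M1 ⊕ M2 — the shared key cancels under XOR.
01000001 ⊕ 11101100 = 10101101
01110010 ⊕ 01100111 = 00010101
01110110 ⊕ 11110101 = 10000011
01100111 ⊕ 10000101 = 11100010
11000010 ⊕ 00101001 = 11101011
10001001 ⊕ 11010000 = 01011001
01001100 ⊕ 01011001 = 00010101
10110111 ⊕ 11110001 = 01000110
11100101 ⊕ 01100111 = 10000010
00110111 ⊕ 00000001 = 00110110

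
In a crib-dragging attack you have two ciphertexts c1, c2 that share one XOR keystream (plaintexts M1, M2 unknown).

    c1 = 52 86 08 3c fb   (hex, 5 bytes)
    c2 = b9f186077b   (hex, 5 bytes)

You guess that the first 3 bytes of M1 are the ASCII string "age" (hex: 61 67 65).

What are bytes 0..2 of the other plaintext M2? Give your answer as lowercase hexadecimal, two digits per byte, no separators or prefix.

First, c1 ⊕ c2 = (M1 ⊕ K) ⊕ (M2 ⊕ K) = M1 ⊕ M2, so the key drops out. Then M2 = (M1 ⊕ M2) ⊕ M1 over the first 3 bytes.
byte 0: (52 ^ b9) ^ 61 = eb ^ 61 = 8a
byte 1: (86 ^ f1) ^ 67 = 77 ^ 67 = 10
byte 2: (08 ^ 86) ^ 65 = 8e ^ 65 = eb

8a10eb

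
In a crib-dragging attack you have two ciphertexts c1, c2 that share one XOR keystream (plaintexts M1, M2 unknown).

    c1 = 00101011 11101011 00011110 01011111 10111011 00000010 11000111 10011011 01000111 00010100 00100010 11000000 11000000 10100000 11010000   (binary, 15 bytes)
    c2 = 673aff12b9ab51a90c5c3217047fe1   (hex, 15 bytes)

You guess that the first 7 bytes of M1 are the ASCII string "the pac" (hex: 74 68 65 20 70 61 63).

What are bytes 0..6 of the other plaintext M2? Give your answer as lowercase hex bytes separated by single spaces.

38 b9 84 6d 72 c8 f5

First, c1 ⊕ c2 = (M1 ⊕ K) ⊕ (M2 ⊕ K) = M1 ⊕ M2, so the key drops out. Then M2 = (M1 ⊕ M2) ⊕ M1 over the first 7 bytes.
byte 0: (2b XOR 67) XOR 74 = 4c XOR 74 = 38
byte 1: (eb XOR 3a) XOR 68 = d1 XOR 68 = b9
byte 2: (1e XOR ff) XOR 65 = e1 XOR 65 = 84
byte 3: (5f XOR 12) XOR 20 = 4d XOR 20 = 6d
byte 4: (bb XOR b9) XOR 70 = 02 XOR 70 = 72
byte 5: (02 XOR ab) XOR 61 = a9 XOR 61 = c8
byte 6: (c7 XOR 51) XOR 63 = 96 XOR 63 = f5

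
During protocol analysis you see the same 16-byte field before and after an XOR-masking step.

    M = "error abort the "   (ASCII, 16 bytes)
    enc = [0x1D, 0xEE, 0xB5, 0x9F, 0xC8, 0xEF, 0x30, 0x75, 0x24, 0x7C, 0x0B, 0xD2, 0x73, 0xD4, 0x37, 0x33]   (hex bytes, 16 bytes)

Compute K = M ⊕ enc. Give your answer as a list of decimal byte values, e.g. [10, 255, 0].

Since enc = M ⊕ K, XORing both sides with M gives K = M ⊕ enc.
byte 0: 01100101 ⊕ 00011101 = 01111000
byte 1: 01110010 ⊕ 11101110 = 10011100
byte 2: 01110010 ⊕ 10110101 = 11000111
byte 3: 01101111 ⊕ 10011111 = 11110000
byte 4: 01110010 ⊕ 11001000 = 10111010
byte 5: 00100000 ⊕ 11101111 = 11001111
byte 6: 01100001 ⊕ 00110000 = 01010001
byte 7: 01100010 ⊕ 01110101 = 00010111
byte 8: 01101111 ⊕ 00100100 = 01001011
byte 9: 01110010 ⊕ 01111100 = 00001110
byte 10: 01110100 ⊕ 00001011 = 01111111
byte 11: 00100000 ⊕ 11010010 = 11110010
byte 12: 01110100 ⊕ 01110011 = 00000111
byte 13: 01101000 ⊕ 11010100 = 10111100
byte 14: 01100101 ⊕ 00110111 = 01010010
byte 15: 00100000 ⊕ 00110011 = 00010011

[120, 156, 199, 240, 186, 207, 81, 23, 75, 14, 127, 242, 7, 188, 82, 19]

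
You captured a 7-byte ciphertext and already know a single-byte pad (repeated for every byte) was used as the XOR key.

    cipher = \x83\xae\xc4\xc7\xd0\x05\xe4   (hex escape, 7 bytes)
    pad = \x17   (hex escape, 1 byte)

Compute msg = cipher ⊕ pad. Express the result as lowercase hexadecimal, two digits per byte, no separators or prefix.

94b9d3d0c712f3

The 1-byte key repeats, so the effective keystream is 17 17 17 17 17 17 17.
byte 0: 131 ⊕  23 = 148
byte 1: 174 ⊕  23 = 185
byte 2: 196 ⊕  23 = 211
byte 3: 199 ⊕  23 = 208
byte 4: 208 ⊕  23 = 199
byte 5:   5 ⊕  23 =  18
byte 6: 228 ⊕  23 = 243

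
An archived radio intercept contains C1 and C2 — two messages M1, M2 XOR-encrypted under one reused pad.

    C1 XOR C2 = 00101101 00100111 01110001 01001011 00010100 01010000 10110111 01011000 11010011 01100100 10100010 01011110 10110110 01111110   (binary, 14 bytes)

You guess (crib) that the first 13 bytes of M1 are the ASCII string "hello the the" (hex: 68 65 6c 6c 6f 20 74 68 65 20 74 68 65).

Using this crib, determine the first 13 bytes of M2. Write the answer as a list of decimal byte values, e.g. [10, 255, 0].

[69, 66, 29, 39, 123, 112, 195, 48, 182, 68, 214, 54, 211]

Since C1 ⊕ C2 = M1 ⊕ M2, XORing with the guessed M1 bytes yields the corresponding M2 bytes: M2 = (C1 ⊕ C2) ⊕ M1.
2d ⊕ 68 = 45
27 ⊕ 65 = 42
71 ⊕ 6c = 1d
4b ⊕ 6c = 27
14 ⊕ 6f = 7b
50 ⊕ 20 = 70
b7 ⊕ 74 = c3
58 ⊕ 68 = 30
d3 ⊕ 65 = b6
64 ⊕ 20 = 44
a2 ⊕ 74 = d6
5e ⊕ 68 = 36
b6 ⊕ 65 = d3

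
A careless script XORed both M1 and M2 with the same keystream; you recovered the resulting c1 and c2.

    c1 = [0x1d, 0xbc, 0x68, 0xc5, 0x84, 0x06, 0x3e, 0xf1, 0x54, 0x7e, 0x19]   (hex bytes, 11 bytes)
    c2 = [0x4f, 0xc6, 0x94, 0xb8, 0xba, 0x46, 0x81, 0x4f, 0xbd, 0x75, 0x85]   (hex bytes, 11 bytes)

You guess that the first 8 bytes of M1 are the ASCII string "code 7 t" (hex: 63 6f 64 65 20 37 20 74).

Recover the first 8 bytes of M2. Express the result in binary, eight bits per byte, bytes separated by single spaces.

First, c1 ⊕ c2 = (M1 ⊕ K) ⊕ (M2 ⊕ K) = M1 ⊕ M2, so the key drops out. Then M2 = (M1 ⊕ M2) ⊕ M1 over the first 8 bytes.
byte 0: (1d XOR 4f) XOR 63 = 52 XOR 63 = 31
byte 1: (bc XOR c6) XOR 6f = 7a XOR 6f = 15
byte 2: (68 XOR 94) XOR 64 = fc XOR 64 = 98
byte 3: (c5 XOR b8) XOR 65 = 7d XOR 65 = 18
byte 4: (84 XOR ba) XOR 20 = 3e XOR 20 = 1e
byte 5: (06 XOR 46) XOR 37 = 40 XOR 37 = 77
byte 6: (3e XOR 81) XOR 20 = bf XOR 20 = 9f
byte 7: (f1 XOR 4f) XOR 74 = be XOR 74 = ca

00110001 00010101 10011000 00011000 00011110 01110111 10011111 11001010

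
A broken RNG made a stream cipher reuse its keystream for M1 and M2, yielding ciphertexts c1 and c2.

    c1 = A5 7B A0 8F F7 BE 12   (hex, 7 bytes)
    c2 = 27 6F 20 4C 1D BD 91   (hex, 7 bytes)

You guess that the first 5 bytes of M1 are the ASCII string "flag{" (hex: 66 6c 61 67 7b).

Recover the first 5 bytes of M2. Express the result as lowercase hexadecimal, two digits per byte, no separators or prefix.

e478e1a491

First, c1 ⊕ c2 = (M1 ⊕ K) ⊕ (M2 ⊕ K) = M1 ⊕ M2, so the key drops out. Then M2 = (M1 ⊕ M2) ⊕ M1 over the first 5 bytes.
byte 0: (a5 XOR 27) XOR 66 = 82 XOR 66 = e4
byte 1: (7b XOR 6f) XOR 6c = 14 XOR 6c = 78
byte 2: (a0 XOR 20) XOR 61 = 80 XOR 61 = e1
byte 3: (8f XOR 4c) XOR 67 = c3 XOR 67 = a4
byte 4: (f7 XOR 1d) XOR 7b = ea XOR 7b = 91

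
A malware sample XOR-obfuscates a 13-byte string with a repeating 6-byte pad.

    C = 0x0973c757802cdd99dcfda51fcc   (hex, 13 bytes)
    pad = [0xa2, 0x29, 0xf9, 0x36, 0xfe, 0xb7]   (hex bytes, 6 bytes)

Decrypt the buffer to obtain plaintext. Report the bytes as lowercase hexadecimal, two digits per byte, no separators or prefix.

ab5a3e617e9b7fb025cb5ba86e

The 6-byte key repeats, so the effective keystream is a2 29 f9 36 fe b7 a2 29 f9 36 fe b7 a2.
byte 0: 00001001 ⊕ 10100010 = 10101011
byte 1: 01110011 ⊕ 00101001 = 01011010
byte 2: 11000111 ⊕ 11111001 = 00111110
byte 3: 01010111 ⊕ 00110110 = 01100001
byte 4: 10000000 ⊕ 11111110 = 01111110
byte 5: 00101100 ⊕ 10110111 = 10011011
byte 6: 11011101 ⊕ 10100010 = 01111111
byte 7: 10011001 ⊕ 00101001 = 10110000
byte 8: 11011100 ⊕ 11111001 = 00100101
byte 9: 11111101 ⊕ 00110110 = 11001011
byte 10: 10100101 ⊕ 11111110 = 01011011
byte 11: 00011111 ⊕ 10110111 = 10101000
byte 12: 11001100 ⊕ 10100010 = 01101110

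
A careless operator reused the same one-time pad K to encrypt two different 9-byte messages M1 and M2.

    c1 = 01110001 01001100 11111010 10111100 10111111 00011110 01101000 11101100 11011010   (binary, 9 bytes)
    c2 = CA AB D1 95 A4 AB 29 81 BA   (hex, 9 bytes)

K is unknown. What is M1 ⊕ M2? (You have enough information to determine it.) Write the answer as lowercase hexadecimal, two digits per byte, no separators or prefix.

c1 ⊕ c2 = (M1 ⊕ K) ⊕ (M2 ⊕ K) = M1 ⊕ M2 — the shared key cancels under XOR.
byte 0: 71 xor ca = bb
byte 1: 4c xor ab = e7
byte 2: fa xor d1 = 2b
byte 3: bc xor 95 = 29
byte 4: bf xor a4 = 1b
byte 5: 1e xor ab = b5
byte 6: 68 xor 29 = 41
byte 7: ec xor 81 = 6d
byte 8: da xor ba = 60

bbe72b291bb5416d60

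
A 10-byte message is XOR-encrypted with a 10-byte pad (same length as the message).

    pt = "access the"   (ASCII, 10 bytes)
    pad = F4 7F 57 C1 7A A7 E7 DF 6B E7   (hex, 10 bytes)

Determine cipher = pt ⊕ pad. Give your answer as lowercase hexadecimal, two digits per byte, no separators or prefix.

XOR is its own inverse, so applying the key byte-wise gives the result directly.
byte 0: 61 ^ f4 = 95
byte 1: 63 ^ 7f = 1c
byte 2: 63 ^ 57 = 34
byte 3: 65 ^ c1 = a4
byte 4: 73 ^ 7a = 09
byte 5: 73 ^ a7 = d4
byte 6: 20 ^ e7 = c7
byte 7: 74 ^ df = ab
byte 8: 68 ^ 6b = 03
byte 9: 65 ^ e7 = 82

951c34a409d4c7ab0382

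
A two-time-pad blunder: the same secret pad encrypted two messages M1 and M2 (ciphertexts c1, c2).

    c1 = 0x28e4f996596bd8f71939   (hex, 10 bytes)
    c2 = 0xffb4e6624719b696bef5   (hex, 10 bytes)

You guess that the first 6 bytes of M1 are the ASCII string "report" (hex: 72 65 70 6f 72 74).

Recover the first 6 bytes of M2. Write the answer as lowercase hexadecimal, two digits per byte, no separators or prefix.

First, c1 ⊕ c2 = (M1 ⊕ K) ⊕ (M2 ⊕ K) = M1 ⊕ M2, so the key drops out. Then M2 = (M1 ⊕ M2) ⊕ M1 over the first 6 bytes.
byte 0: (28 ^ ff) ^ 72 = d7 ^ 72 = a5
byte 1: (e4 ^ b4) ^ 65 = 50 ^ 65 = 35
byte 2: (f9 ^ e6) ^ 70 = 1f ^ 70 = 6f
byte 3: (96 ^ 62) ^ 6f = f4 ^ 6f = 9b
byte 4: (59 ^ 47) ^ 72 = 1e ^ 72 = 6c
byte 5: (6b ^ 19) ^ 74 = 72 ^ 74 = 06

a5356f9b6c06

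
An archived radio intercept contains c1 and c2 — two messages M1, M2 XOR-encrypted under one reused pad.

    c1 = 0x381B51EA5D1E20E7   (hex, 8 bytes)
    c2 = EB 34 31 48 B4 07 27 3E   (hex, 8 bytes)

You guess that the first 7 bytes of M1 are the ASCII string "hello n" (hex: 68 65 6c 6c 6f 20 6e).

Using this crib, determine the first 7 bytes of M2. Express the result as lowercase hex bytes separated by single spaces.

First, c1 ⊕ c2 = (M1 ⊕ K) ⊕ (M2 ⊕ K) = M1 ⊕ M2, so the key drops out. Then M2 = (M1 ⊕ M2) ⊕ M1 over the first 7 bytes.
byte 0: (38 xor eb) xor 68 = d3 xor 68 = bb
byte 1: (1b xor 34) xor 65 = 2f xor 65 = 4a
byte 2: (51 xor 31) xor 6c = 60 xor 6c = 0c
byte 3: (ea xor 48) xor 6c = a2 xor 6c = ce
byte 4: (5d xor b4) xor 6f = e9 xor 6f = 86
byte 5: (1e xor 07) xor 20 = 19 xor 20 = 39
byte 6: (20 xor 27) xor 6e = 07 xor 6e = 69

bb 4a 0c ce 86 39 69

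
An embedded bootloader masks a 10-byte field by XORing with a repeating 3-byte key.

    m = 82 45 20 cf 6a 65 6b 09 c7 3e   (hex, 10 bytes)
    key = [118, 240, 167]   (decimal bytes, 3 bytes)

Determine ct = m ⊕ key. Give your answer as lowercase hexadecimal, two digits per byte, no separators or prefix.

The 3-byte key repeats, so the effective keystream is 76 f0 a7 76 f0 a7 76 f0 a7 76.
byte 0: 130 xor 118 = 244
byte 1:  69 xor 240 = 181
byte 2:  32 xor 167 = 135
byte 3: 207 xor 118 = 185
byte 4: 106 xor 240 = 154
byte 5: 101 xor 167 = 194
byte 6: 107 xor 118 =  29
byte 7:   9 xor 240 = 249
byte 8: 199 xor 167 =  96
byte 9:  62 xor 118 =  72

f4b587b99ac21df96048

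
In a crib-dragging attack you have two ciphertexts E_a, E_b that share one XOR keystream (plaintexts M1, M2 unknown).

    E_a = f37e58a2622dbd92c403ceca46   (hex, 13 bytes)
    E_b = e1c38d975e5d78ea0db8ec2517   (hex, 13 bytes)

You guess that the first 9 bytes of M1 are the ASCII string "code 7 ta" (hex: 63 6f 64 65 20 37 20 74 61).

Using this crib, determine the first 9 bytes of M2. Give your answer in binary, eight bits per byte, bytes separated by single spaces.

First, E_a ⊕ E_b = (M1 ⊕ K) ⊕ (M2 ⊕ K) = M1 ⊕ M2, so the key drops out. Then M2 = (M1 ⊕ M2) ⊕ M1 over the first 9 bytes.
byte 0: (f3 ⊕ e1) ⊕ 63 = 12 ⊕ 63 = 71
byte 1: (7e ⊕ c3) ⊕ 6f = bd ⊕ 6f = d2
byte 2: (58 ⊕ 8d) ⊕ 64 = d5 ⊕ 64 = b1
byte 3: (a2 ⊕ 97) ⊕ 65 = 35 ⊕ 65 = 50
byte 4: (62 ⊕ 5e) ⊕ 20 = 3c ⊕ 20 = 1c
byte 5: (2d ⊕ 5d) ⊕ 37 = 70 ⊕ 37 = 47
byte 6: (bd ⊕ 78) ⊕ 20 = c5 ⊕ 20 = e5
byte 7: (92 ⊕ ea) ⊕ 74 = 78 ⊕ 74 = 0c
byte 8: (c4 ⊕ 0d) ⊕ 61 = c9 ⊕ 61 = a8

01110001 11010010 10110001 01010000 00011100 01000111 11100101 00001100 10101000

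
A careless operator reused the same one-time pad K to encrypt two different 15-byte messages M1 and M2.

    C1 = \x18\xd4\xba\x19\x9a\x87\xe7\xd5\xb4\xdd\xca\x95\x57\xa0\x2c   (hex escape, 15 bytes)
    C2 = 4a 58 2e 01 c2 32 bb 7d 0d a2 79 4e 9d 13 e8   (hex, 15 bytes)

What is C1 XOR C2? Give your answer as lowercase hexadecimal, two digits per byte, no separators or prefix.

528c941858b55ca8b97fb3dbcab3c4

C1 ⊕ C2 = (M1 ⊕ K) ⊕ (M2 ⊕ K) = M1 ⊕ M2 — the shared key cancels under XOR.
00011000 XOR 01001010 = 01010010
11010100 XOR 01011000 = 10001100
10111010 XOR 00101110 = 10010100
00011001 XOR 00000001 = 00011000
10011010 XOR 11000010 = 01011000
10000111 XOR 00110010 = 10110101
11100111 XOR 10111011 = 01011100
11010101 XOR 01111101 = 10101000
10110100 XOR 00001101 = 10111001
11011101 XOR 10100010 = 01111111
11001010 XOR 01111001 = 10110011
10010101 XOR 01001110 = 11011011
01010111 XOR 10011101 = 11001010
10100000 XOR 00010011 = 10110011
00101100 XOR 11101000 = 11000100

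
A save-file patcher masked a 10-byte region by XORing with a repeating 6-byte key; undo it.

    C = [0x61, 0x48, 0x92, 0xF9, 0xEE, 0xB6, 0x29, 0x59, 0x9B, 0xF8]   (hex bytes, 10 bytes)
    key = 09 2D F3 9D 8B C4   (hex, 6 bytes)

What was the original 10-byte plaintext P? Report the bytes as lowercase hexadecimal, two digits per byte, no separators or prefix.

The 6-byte key repeats, so the effective keystream is 09 2d f3 9d 8b c4 09 2d f3 9d.
byte 0: 61 xor 09 = 68
byte 1: 48 xor 2d = 65
byte 2: 92 xor f3 = 61
byte 3: f9 xor 9d = 64
byte 4: ee xor 8b = 65
byte 5: b6 xor c4 = 72
byte 6: 29 xor 09 = 20
byte 7: 59 xor 2d = 74
byte 8: 9b xor f3 = 68
byte 9: f8 xor 9d = 65

68656164657220746865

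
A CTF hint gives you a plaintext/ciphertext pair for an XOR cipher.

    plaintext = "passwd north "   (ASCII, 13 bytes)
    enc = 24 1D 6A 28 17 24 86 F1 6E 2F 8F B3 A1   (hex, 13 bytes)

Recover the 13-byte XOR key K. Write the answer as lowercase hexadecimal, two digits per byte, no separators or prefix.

547c195b6040a69f015dfbdb81

Since enc = plaintext ⊕ K, XORing both sides with plaintext gives K = plaintext ⊕ enc.
70 XOR 24 = 54
61 XOR 1d = 7c
73 XOR 6a = 19
73 XOR 28 = 5b
77 XOR 17 = 60
64 XOR 24 = 40
20 XOR 86 = a6
6e XOR f1 = 9f
6f XOR 6e = 01
72 XOR 2f = 5d
74 XOR 8f = fb
68 XOR b3 = db
20 XOR a1 = 81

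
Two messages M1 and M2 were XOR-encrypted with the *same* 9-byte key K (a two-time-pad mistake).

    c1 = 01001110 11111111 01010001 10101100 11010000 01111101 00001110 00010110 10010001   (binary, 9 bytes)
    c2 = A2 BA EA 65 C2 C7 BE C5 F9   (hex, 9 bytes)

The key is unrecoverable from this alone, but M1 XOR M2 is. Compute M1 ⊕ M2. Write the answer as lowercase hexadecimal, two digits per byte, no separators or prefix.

c1 ⊕ c2 = (M1 ⊕ K) ⊕ (M2 ⊕ K) = M1 ⊕ M2 — the shared key cancels under XOR.
byte 0: 4e xor a2 = ec
byte 1: ff xor ba = 45
byte 2: 51 xor ea = bb
byte 3: ac xor 65 = c9
byte 4: d0 xor c2 = 12
byte 5: 7d xor c7 = ba
byte 6: 0e xor be = b0
byte 7: 16 xor c5 = d3
byte 8: 91 xor f9 = 68

ec45bbc912bab0d368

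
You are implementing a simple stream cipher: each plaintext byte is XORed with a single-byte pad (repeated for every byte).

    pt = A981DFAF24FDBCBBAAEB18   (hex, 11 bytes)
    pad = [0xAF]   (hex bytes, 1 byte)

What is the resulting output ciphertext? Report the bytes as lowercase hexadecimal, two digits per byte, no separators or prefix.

062e70008b5213140544b7

The 1-byte key repeats, so the effective keystream is af af af af af af af af af af af.
byte 0: a9 xor af = 06
byte 1: 81 xor af = 2e
byte 2: df xor af = 70
byte 3: af xor af = 00
byte 4: 24 xor af = 8b
byte 5: fd xor af = 52
byte 6: bc xor af = 13
byte 7: bb xor af = 14
byte 8: aa xor af = 05
byte 9: eb xor af = 44
byte 10: 18 xor af = b7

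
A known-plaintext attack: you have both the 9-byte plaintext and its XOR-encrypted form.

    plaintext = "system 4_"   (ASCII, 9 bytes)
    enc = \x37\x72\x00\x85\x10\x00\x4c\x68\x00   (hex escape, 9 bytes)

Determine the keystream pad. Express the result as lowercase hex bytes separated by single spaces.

44 0b 73 f1 75 6d 6c 5c 5f

Since enc = plaintext ⊕ pad, XORing both sides with plaintext gives pad = plaintext ⊕ enc.
73 ⊕ 37 = 44
79 ⊕ 72 = 0b
73 ⊕ 00 = 73
74 ⊕ 85 = f1
65 ⊕ 10 = 75
6d ⊕ 00 = 6d
20 ⊕ 4c = 6c
34 ⊕ 68 = 5c
5f ⊕ 00 = 5f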